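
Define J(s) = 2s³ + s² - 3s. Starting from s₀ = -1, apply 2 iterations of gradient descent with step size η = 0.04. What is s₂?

-1.096384

J′(s) = 6s² + 2s - 3
Step 1: J′(-1) = 1; s₁ = -1 − 0.04·1 = -1.04
Step 2: J′(-1.04) = 1.4096; s₂ = -1.04 − 0.04·1.4096 = -1.096384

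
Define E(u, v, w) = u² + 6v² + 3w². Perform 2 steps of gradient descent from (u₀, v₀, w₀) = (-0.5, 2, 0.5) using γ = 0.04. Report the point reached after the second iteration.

(-0.4232, 0.5408, 0.2888)

∇E = (2u, 12v, 6w)
Step 1: at (-0.5, 2, 0.5), ∇E = (-1, 24, 3) → (-0.5, 2, 0.5) − 0.04·(-1, 24, 3) = (-0.46, 1.04, 0.38)
Step 2: at (-0.46, 1.04, 0.38), ∇E = (-0.92, 12.48, 2.28) → (-0.46, 1.04, 0.38) − 0.04·(-0.92, 12.48, 2.28) = (-0.4232, 0.5408, 0.2888)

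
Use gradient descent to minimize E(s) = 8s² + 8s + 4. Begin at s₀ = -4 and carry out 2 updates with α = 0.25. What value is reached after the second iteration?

E′(s) = 16s + 8
Step 1: E′(-4) = -56; s₁ = -4 − 0.25·(-56) = 10
Step 2: E′(10) = 168; s₂ = 10 − 0.25·168 = -32

-32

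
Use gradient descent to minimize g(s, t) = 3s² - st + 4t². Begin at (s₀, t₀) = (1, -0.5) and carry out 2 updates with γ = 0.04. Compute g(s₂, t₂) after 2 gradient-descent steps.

∇g = (6s - t, -s + 8t)
(s₁, t₁) = (1, -0.5) − 0.04·(6.5, -5) = (0.74, -0.3)
(s₂, t₂) = (0.74, -0.3) − 0.04·(4.74, -3.14) = (0.5504, -0.1744)
g(0.5504, -0.1744) = 1.12647168

1.12647168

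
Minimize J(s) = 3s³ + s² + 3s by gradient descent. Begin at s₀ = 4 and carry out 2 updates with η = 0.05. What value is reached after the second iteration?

-9.853125

J′(s) = 9s² + 2s + 3
Step 1: J′(4) = 155; s₁ = 4 − 0.05·155 = -3.75
Step 2: J′(-3.75) = 122.0625; s₂ = -3.75 − 0.05·122.0625 = -9.853125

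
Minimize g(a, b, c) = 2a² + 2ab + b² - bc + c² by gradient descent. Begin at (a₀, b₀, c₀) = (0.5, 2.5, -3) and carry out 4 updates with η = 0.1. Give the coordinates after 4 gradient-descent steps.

∇g = (4a + 2b, 2a + 2b - c, -b + 2c)
Step 1: at (0.5, 2.5, -3), ∇g = (7, 9, -8.5) → (0.5, 2.5, -3) − 0.1·(7, 9, -8.5) = (-0.2, 1.6, -2.15)
Step 2: at (-0.2, 1.6, -2.15), ∇g = (2.4, 4.95, -5.9) → (-0.2, 1.6, -2.15) − 0.1·(2.4, 4.95, -5.9) = (-0.44, 1.105, -1.56)
Step 3: at (-0.44, 1.105, -1.56), ∇g = (0.45, 2.89, -4.225) → (-0.44, 1.105, -1.56) − 0.1·(0.45, 2.89, -4.225) = (-0.485, 0.816, -1.1375)
Step 4: at (-0.485, 0.816, -1.1375), ∇g = (-0.308, 1.7995, -3.091) → (-0.485, 0.816, -1.1375) − 0.1·(-0.308, 1.7995, -3.091) = (-0.4542, 0.63605, -0.8284)

(-0.4542, 0.63605, -0.8284)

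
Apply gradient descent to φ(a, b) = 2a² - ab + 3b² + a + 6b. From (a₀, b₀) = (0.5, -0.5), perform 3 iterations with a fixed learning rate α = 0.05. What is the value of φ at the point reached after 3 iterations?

-2.7663355390625

∇φ = (4a - b + 1, -a + 6b + 6)
Step 1: at (0.5, -0.5), ∇φ = (3.5, 2.5) → (0.5, -0.5) − 0.05·(3.5, 2.5) = (0.325, -0.625)
Step 2: at (0.325, -0.625), ∇φ = (2.925, 1.925) → (0.325, -0.625) − 0.05·(2.925, 1.925) = (0.17875, -0.72125)
Step 3: at (0.17875, -0.72125), ∇φ = (2.43625, 1.49375) → (0.17875, -0.72125) − 0.05·(2.43625, 1.49375) = (0.0569375, -0.7959375)
φ(0.0569375, -0.7959375) = -2.7663355390625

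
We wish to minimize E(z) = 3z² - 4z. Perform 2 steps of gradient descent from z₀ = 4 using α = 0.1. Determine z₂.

1.2

E′(z) = 6z - 4
z₁ = 4 − 0.1·20 = 2
z₂ = 2 − 0.1·8 = 1.2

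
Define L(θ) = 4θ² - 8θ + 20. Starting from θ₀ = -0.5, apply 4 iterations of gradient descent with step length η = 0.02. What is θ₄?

0.25319296

L′(θ) = 8θ - 8
θ₁ = -0.5 − 0.02·(-12) = -0.26
θ₂ = -0.26 − 0.02·(-10.08) = -0.0584
θ₃ = -0.0584 − 0.02·(-8.4672) = 0.110944
θ₄ = 0.110944 − 0.02·(-7.112448) = 0.25319296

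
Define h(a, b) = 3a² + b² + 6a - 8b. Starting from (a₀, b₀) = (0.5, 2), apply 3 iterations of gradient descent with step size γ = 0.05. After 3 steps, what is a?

-0.4855

∇h = (6a + 6, 2b - 8)
Step 1: at (0.5, 2), ∇h = (9, -4) → (0.5, 2) − 0.05·(9, -4) = (0.05, 2.2)
Step 2: at (0.05, 2.2), ∇h = (6.3, -3.6) → (0.05, 2.2) − 0.05·(6.3, -3.6) = (-0.265, 2.38)
Step 3: at (-0.265, 2.38), ∇h = (4.41, -3.24) → (-0.265, 2.38) − 0.05·(4.41, -3.24) = (-0.4855, 2.542)
a = -0.4855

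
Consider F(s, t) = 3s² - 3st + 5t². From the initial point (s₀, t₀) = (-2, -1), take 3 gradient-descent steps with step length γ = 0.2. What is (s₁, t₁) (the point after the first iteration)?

∇F = (6s - 3t, -3s + 10t)
(s₁, t₁) = (-2, -1) − 0.2·(-9, -4) = (-0.2, -0.2)

(-0.2, -0.2)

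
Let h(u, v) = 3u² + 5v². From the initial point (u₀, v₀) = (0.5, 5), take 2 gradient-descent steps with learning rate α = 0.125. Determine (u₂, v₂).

∇h = (6u, 10v)
Step 1: at (0.5, 5), ∇h = (3, 50) → (0.5, 5) − 0.125·(3, 50) = (0.125, -1.25)
Step 2: at (0.125, -1.25), ∇h = (0.75, -12.5) → (0.125, -1.25) − 0.125·(0.75, -12.5) = (0.03125, 0.3125)

(0.03125, 0.3125)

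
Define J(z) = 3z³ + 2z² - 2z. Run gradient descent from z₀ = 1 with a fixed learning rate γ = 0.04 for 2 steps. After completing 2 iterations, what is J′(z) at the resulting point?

J′(z) = 9z² + 4z - 2
z₁ = 1 − 0.04·11 = 0.56
z₂ = 0.56 − 0.04·3.0624 = 0.437504
J′(z) at (0.437504) = 1.472703750144

1.472703750144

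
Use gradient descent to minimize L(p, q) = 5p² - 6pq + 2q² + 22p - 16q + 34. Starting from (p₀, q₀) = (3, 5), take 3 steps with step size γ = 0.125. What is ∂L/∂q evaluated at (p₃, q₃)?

∇L = (10p - 6q + 22, -6p + 4q - 16)
Step 1: at (3, 5), ∇L = (22, -14) → (3, 5) − 0.125·(22, -14) = (0.25, 6.75)
Step 2: at (0.25, 6.75), ∇L = (-16, 9.5) → (0.25, 6.75) − 0.125·(-16, 9.5) = (2.25, 5.5625)
Step 3: at (2.25, 5.5625), ∇L = (11.125, -7.25) → (2.25, 5.5625) − 0.125·(11.125, -7.25) = (0.859375, 6.46875)
∂L/∂q at (0.859375, 6.46875) = 4.71875

4.71875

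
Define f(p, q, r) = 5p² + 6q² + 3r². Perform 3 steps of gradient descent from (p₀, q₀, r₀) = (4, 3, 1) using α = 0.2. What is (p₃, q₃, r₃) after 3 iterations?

(-4, -8.232, -0.008)

∇f = (10p, 12q, 6r)
Step 1: at (4, 3, 1), ∇f = (40, 36, 6) → (4, 3, 1) − 0.2·(40, 36, 6) = (-4, -4.2, -0.2)
Step 2: at (-4, -4.2, -0.2), ∇f = (-40, -50.4, -1.2) → (-4, -4.2, -0.2) − 0.2·(-40, -50.4, -1.2) = (4, 5.88, 0.04)
Step 3: at (4, 5.88, 0.04), ∇f = (40, 70.56, 0.24) → (4, 5.88, 0.04) − 0.2·(40, 70.56, 0.24) = (-4, -8.232, -0.008)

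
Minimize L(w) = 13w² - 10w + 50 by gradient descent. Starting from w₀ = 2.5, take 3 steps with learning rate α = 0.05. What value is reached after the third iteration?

L′(w) = 26w - 10
w₁ = 2.5 − 0.05·55 = -0.25
w₂ = -0.25 − 0.05·(-16.5) = 0.575
w₃ = 0.575 − 0.05·4.95 = 0.3275

0.3275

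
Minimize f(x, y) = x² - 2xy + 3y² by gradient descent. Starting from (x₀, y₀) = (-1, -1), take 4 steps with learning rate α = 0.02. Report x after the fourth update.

∇f = (2x - 2y, -2x + 6y)
(x₁, y₁) = (-1, -1) − 0.02·(0, -4) = (-1, -0.92)
(x₂, y₂) = (-1, -0.92) − 0.02·(-0.16, -3.52) = (-0.9968, -0.8496)
(x₃, y₃) = (-0.9968, -0.8496) − 0.02·(-0.2944, -3.104) = (-0.990912, -0.78752)
(x₄, y₄) = (-0.990912, -0.78752) − 0.02·(-0.406784, -2.743296) = (-0.98277632, -0.73265408)
x = -0.98277632

-0.98277632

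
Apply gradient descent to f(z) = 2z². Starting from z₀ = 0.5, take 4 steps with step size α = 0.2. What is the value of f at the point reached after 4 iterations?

f′(z) = 4z
z₁ = 0.5 − 0.2·2 = 0.1
z₂ = 0.1 − 0.2·0.4 = 0.02
z₃ = 0.02 − 0.2·0.08 = 0.004
z₄ = 0.004 − 0.2·0.016 = 0.0008
f(0.0008) = 0.00000128

0.00000128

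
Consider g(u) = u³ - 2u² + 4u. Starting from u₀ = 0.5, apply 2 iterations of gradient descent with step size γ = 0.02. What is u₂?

g′(u) = 3u² - 4u + 4
Step 1: g′(0.5) = 2.75; u₁ = 0.5 − 0.02·2.75 = 0.445
Step 2: g′(0.445) = 2.814075; u₂ = 0.445 − 0.02·2.814075 = 0.3887185

0.3887185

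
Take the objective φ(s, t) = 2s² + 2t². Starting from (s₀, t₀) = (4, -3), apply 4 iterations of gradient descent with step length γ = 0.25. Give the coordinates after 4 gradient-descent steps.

(0, 0)

∇φ = (4s, 4t)
(s₁, t₁) = (4, -3) − 0.25·(16, -12) = (0, 0)
(s₂, t₂) = (0, 0) − 0.25·(0, 0) = (0, 0)
(s₃, t₃) = (0, 0) − 0.25·(0, 0) = (0, 0)
(s₄, t₄) = (0, 0) − 0.25·(0, 0) = (0, 0)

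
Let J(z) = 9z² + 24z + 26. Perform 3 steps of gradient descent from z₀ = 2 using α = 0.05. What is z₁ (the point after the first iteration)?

-1

J′(z) = 18z + 24
z₁ = 2 − 0.05·60 = -1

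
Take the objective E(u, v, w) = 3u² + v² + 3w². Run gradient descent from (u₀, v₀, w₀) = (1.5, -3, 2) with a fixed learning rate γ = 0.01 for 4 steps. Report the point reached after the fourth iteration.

∇E = (6u, 2v, 6w)
(u₁, v₁, w₁) = (1.5, -3, 2) − 0.01·(9, -6, 12) = (1.41, -2.94, 1.88)
(u₂, v₂, w₂) = (1.41, -2.94, 1.88) − 0.01·(8.46, -5.88, 11.28) = (1.3254, -2.8812, 1.7672)
(u₃, v₃, w₃) = (1.3254, -2.8812, 1.7672) − 0.01·(7.9524, -5.7624, 10.6032) = (1.245876, -2.823576, 1.661168)
(u₄, v₄, w₄) = (1.245876, -2.823576, 1.661168) − 0.01·(7.475256, -5.647152, 9.967008) = (1.17112344, -2.76710448, 1.56149792)

(1.17112344, -2.76710448, 1.56149792)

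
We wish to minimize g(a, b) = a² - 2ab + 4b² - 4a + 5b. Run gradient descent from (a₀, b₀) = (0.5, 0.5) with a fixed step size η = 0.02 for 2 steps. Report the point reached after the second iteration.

(0.6504, 0.2088)

∇g = (2a - 2b - 4, -2a + 8b + 5)
Step 1: at (0.5, 0.5), ∇g = (-4, 8) → (0.5, 0.5) − 0.02·(-4, 8) = (0.58, 0.34)
Step 2: at (0.58, 0.34), ∇g = (-3.52, 6.56) → (0.58, 0.34) − 0.02·(-3.52, 6.56) = (0.6504, 0.2088)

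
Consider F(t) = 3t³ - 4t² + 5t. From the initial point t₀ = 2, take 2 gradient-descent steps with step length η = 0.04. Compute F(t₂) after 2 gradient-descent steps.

F′(t) = 9t² - 8t + 5
t₁ = 2 − 0.04·25 = 1
t₂ = 1 − 0.04·6 = 0.76
F(0.76) = 2.806528

2.806528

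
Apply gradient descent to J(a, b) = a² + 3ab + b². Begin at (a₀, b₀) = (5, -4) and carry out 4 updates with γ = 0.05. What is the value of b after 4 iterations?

-5.311575

∇J = (2a + 3b, 3a + 2b)
(a₁, b₁) = (5, -4) − 0.05·(-2, 7) = (5.1, -4.35)
(a₂, b₂) = (5.1, -4.35) − 0.05·(-2.85, 6.6) = (5.2425, -4.68)
(a₃, b₃) = (5.2425, -4.68) − 0.05·(-3.555, 6.3675) = (5.42025, -4.998375)
(a₄, b₄) = (5.42025, -4.998375) − 0.05·(-4.154625, 6.264) = (5.62798125, -5.311575)
b = -5.311575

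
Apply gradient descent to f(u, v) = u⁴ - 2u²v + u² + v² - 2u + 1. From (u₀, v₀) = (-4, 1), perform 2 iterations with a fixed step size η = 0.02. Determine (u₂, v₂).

∇f = (4u³ - 4uv + 2u - 2, -2u² + 2v)
Step 1: at (-4, 1), ∇f = (-250, -30) → (-4, 1) − 0.02·(-250, -30) = (1, 1.6)
Step 2: at (1, 1.6), ∇f = (-2.4, 1.2) → (1, 1.6) − 0.02·(-2.4, 1.2) = (1.048, 1.576)

(1.048, 1.576)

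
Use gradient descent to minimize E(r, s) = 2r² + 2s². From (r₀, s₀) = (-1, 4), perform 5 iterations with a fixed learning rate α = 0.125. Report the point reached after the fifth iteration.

(-0.03125, 0.125)

∇E = (4r, 4s)
(r₁, s₁) = (-1, 4) − 0.125·(-4, 16) = (-0.5, 2)
(r₂, s₂) = (-0.5, 2) − 0.125·(-2, 8) = (-0.25, 1)
(r₃, s₃) = (-0.25, 1) − 0.125·(-1, 4) = (-0.125, 0.5)
(r₄, s₄) = (-0.125, 0.5) − 0.125·(-0.5, 2) = (-0.0625, 0.25)
(r₅, s₅) = (-0.0625, 0.25) − 0.125·(-0.25, 1) = (-0.03125, 0.125)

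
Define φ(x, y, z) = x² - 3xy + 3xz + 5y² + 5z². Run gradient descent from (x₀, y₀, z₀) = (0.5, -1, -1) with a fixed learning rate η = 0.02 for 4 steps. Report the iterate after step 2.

(0.4644, -0.5872, -0.6928)

∇φ = (2x - 3y + 3z, -3x + 10y, 3x + 10z)
(x₁, y₁, z₁) = (0.5, -1, -1) − 0.02·(1, -11.5, -8.5) = (0.48, -0.77, -0.83)
(x₂, y₂, z₂) = (0.48, -0.77, -0.83) − 0.02·(0.78, -9.14, -6.86) = (0.4644, -0.5872, -0.6928)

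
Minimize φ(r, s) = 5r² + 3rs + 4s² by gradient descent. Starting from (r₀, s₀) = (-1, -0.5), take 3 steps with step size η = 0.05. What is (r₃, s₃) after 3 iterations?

∇φ = (10r + 3s, 3r + 8s)
(r₁, s₁) = (-1, -0.5) − 0.05·(-11.5, -7) = (-0.425, -0.15)
(r₂, s₂) = (-0.425, -0.15) − 0.05·(-4.7, -2.475) = (-0.19, -0.02625)
(r₃, s₃) = (-0.19, -0.02625) − 0.05·(-1.97875, -0.78) = (-0.0910625, 0.01275)

(-0.0910625, 0.01275)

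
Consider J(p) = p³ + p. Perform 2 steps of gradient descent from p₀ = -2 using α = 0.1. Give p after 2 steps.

J′(p) = 3p² + 1
Step 1: J′(-2) = 13; p₁ = -2 − 0.1·13 = -3.3
Step 2: J′(-3.3) = 33.67; p₂ = -3.3 − 0.1·33.67 = -6.667

-6.667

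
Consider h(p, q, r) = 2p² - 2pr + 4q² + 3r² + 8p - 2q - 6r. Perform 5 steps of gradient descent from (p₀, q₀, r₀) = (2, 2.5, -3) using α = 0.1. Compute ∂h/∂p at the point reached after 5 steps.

0.704

∇h = (4p - 2r + 8, 8q - 2, -2p + 6r - 6)
Step 1: at (2, 2.5, -3), ∇h = (22, 18, -28) → (2, 2.5, -3) − 0.1·(22, 18, -28) = (-0.2, 0.7, -0.2)
Step 2: at (-0.2, 0.7, -0.2), ∇h = (7.6, 3.6, -6.8) → (-0.2, 0.7, -0.2) − 0.1·(7.6, 3.6, -6.8) = (-0.96, 0.34, 0.48)
Step 3: at (-0.96, 0.34, 0.48), ∇h = (3.2, 0.72, -1.2) → (-0.96, 0.34, 0.48) − 0.1·(3.2, 0.72, -1.2) = (-1.28, 0.268, 0.6)
Step 4: at (-1.28, 0.268, 0.6), ∇h = (1.68, 0.144, 0.16) → (-1.28, 0.268, 0.6) − 0.1·(1.68, 0.144, 0.16) = (-1.448, 0.2536, 0.584)
Step 5: at (-1.448, 0.2536, 0.584), ∇h = (1.04, 0.0288, 0.4) → (-1.448, 0.2536, 0.584) − 0.1·(1.04, 0.0288, 0.4) = (-1.552, 0.25072, 0.544)
∂h/∂p at (-1.552, 0.25072, 0.544) = 0.704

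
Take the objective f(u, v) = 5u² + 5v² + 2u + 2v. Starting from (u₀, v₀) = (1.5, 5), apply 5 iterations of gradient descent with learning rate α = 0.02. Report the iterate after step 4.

(0.49632, 1.92992)

∇f = (10u + 2, 10v + 2)
(u₁, v₁) = (1.5, 5) − 0.02·(17, 52) = (1.16, 3.96)
(u₂, v₂) = (1.16, 3.96) − 0.02·(13.6, 41.6) = (0.888, 3.128)
(u₃, v₃) = (0.888, 3.128) − 0.02·(10.88, 33.28) = (0.6704, 2.4624)
(u₄, v₄) = (0.6704, 2.4624) − 0.02·(8.704, 26.624) = (0.49632, 1.92992)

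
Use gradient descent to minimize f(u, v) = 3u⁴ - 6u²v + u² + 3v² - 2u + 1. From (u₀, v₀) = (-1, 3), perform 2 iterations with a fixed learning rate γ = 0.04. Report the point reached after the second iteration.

∇f = (12u³ - 12uv + 2u - 2, -6u² + 6v)
Step 1: at (-1, 3), ∇f = (20, 12) → (-1, 3) − 0.04·(20, 12) = (-1.8, 2.52)
Step 2: at (-1.8, 2.52), ∇f = (-21.152, -4.32) → (-1.8, 2.52) − 0.04·(-21.152, -4.32) = (-0.95392, 2.6928)

(-0.95392, 2.6928)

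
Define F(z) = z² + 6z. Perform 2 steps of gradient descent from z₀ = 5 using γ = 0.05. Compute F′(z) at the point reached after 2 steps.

F′(z) = 2z + 6
Step 1: F′(5) = 16; z₁ = 5 − 0.05·16 = 4.2
Step 2: F′(4.2) = 14.4; z₂ = 4.2 − 0.05·14.4 = 3.48
F′(z) at (3.48) = 12.96

12.96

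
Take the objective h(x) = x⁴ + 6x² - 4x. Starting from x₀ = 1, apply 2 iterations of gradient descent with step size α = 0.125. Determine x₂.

0.8125

h′(x) = 4x³ + 12x - 4
x₁ = 1 − 0.125·12 = -0.5
x₂ = -0.5 − 0.125·(-10.5) = 0.8125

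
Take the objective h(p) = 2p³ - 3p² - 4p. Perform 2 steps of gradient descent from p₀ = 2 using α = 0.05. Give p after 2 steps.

h′(p) = 6p² - 6p - 4
Step 1: h′(2) = 8; p₁ = 2 − 0.05·8 = 1.6
Step 2: h′(1.6) = 1.76; p₂ = 1.6 − 0.05·1.76 = 1.512

1.512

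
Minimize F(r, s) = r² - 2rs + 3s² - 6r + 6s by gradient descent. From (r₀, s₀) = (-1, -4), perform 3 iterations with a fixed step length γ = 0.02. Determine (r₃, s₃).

(-0.963648, -3.15008)

∇F = (2r - 2s - 6, -2r + 6s + 6)
Step 1: at (-1, -4), ∇F = (0, -16) → (-1, -4) − 0.02·(0, -16) = (-1, -3.68)
Step 2: at (-1, -3.68), ∇F = (-0.64, -14.08) → (-1, -3.68) − 0.02·(-0.64, -14.08) = (-0.9872, -3.3984)
Step 3: at (-0.9872, -3.3984), ∇F = (-1.1776, -12.416) → (-0.9872, -3.3984) − 0.02·(-1.1776, -12.416) = (-0.963648, -3.15008)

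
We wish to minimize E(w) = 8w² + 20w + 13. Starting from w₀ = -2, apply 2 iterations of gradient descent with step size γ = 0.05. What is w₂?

E′(w) = 16w + 20
w₁ = -2 − 0.05·(-12) = -1.4
w₂ = -1.4 − 0.05·(-2.4) = -1.28

-1.28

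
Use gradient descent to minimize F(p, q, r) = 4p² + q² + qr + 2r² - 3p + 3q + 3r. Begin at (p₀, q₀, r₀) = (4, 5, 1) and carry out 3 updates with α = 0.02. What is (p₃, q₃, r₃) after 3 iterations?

∇F = (8p - 3, 2q + r + 3, q + 4r + 3)
(p₁, q₁, r₁) = (4, 5, 1) − 0.02·(29, 14, 12) = (3.42, 4.72, 0.76)
(p₂, q₂, r₂) = (3.42, 4.72, 0.76) − 0.02·(24.36, 13.2, 10.76) = (2.9328, 4.456, 0.5448)
(p₃, q₃, r₃) = (2.9328, 4.456, 0.5448) − 0.02·(20.4624, 12.4568, 9.6352) = (2.523552, 4.206864, 0.352096)

(2.523552, 4.206864, 0.352096)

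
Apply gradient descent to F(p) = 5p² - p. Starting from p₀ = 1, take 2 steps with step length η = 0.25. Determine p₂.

2.125

F′(p) = 10p - 1
p₁ = 1 − 0.25·9 = -1.25
p₂ = -1.25 − 0.25·(-13.5) = 2.125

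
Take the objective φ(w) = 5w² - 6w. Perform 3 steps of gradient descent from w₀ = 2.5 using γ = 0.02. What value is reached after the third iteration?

1.5728

φ′(w) = 10w - 6
w₁ = 2.5 − 0.02·19 = 2.12
w₂ = 2.12 − 0.02·15.2 = 1.816
w₃ = 1.816 − 0.02·12.16 = 1.5728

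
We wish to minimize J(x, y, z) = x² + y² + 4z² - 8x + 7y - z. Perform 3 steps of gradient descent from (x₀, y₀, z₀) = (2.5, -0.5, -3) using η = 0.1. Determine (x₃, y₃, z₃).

(3.232, -1.964, 0.1)

∇J = (2x - 8, 2y + 7, 8z - 1)
(x₁, y₁, z₁) = (2.5, -0.5, -3) − 0.1·(-3, 6, -25) = (2.8, -1.1, -0.5)
(x₂, y₂, z₂) = (2.8, -1.1, -0.5) − 0.1·(-2.4, 4.8, -5) = (3.04, -1.58, 0)
(x₃, y₃, z₃) = (3.04, -1.58, 0) − 0.1·(-1.92, 3.84, -1) = (3.232, -1.964, 0.1)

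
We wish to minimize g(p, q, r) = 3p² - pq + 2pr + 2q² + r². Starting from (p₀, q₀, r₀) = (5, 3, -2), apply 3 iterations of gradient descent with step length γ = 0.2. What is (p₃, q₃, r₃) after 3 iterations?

(0.608, 0.384, -1.856)

∇g = (6p - q + 2r, -p + 4q, 2p + 2r)
Step 1: at (5, 3, -2), ∇g = (23, 7, 6) → (5, 3, -2) − 0.2·(23, 7, 6) = (0.4, 1.6, -3.2)
Step 2: at (0.4, 1.6, -3.2), ∇g = (-5.6, 6, -5.6) → (0.4, 1.6, -3.2) − 0.2·(-5.6, 6, -5.6) = (1.52, 0.4, -2.08)
Step 3: at (1.52, 0.4, -2.08), ∇g = (4.56, 0.08, -1.12) → (1.52, 0.4, -2.08) − 0.2·(4.56, 0.08, -1.12) = (0.608, 0.384, -1.856)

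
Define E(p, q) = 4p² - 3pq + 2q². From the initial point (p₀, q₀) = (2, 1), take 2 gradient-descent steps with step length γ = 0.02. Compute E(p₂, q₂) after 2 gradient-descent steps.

∇E = (8p - 3q, -3p + 4q)
(p₁, q₁) = (2, 1) − 0.02·(13, -2) = (1.74, 1.04)
(p₂, q₂) = (1.74, 1.04) − 0.02·(10.8, -1.06) = (1.524, 1.0612)
E(1.524, 1.0612) = 6.69078848

6.69078848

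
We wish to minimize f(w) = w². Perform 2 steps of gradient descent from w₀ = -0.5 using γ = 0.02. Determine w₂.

-0.4608

f′(w) = 2w
Step 1: f′(-0.5) = -1; w₁ = -0.5 − 0.02·(-1) = -0.48
Step 2: f′(-0.48) = -0.96; w₂ = -0.48 − 0.02·(-0.96) = -0.4608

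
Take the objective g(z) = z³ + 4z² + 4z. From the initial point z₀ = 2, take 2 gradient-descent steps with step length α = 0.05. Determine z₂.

0.016

g′(z) = 3z² + 8z + 4
z₁ = 2 − 0.05·32 = 0.4
z₂ = 0.4 − 0.05·7.68 = 0.016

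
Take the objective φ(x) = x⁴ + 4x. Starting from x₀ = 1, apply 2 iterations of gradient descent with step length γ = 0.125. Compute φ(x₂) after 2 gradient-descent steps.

-1.9375

φ′(x) = 4x³ + 4
x₁ = 1 − 0.125·8 = 0
x₂ = 0 − 0.125·4 = -0.5
φ(-0.5) = -1.9375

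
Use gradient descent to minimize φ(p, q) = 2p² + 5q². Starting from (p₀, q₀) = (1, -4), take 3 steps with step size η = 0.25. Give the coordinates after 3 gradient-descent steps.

∇φ = (4p, 10q)
Step 1: at (1, -4), ∇φ = (4, -40) → (1, -4) − 0.25·(4, -40) = (0, 6)
Step 2: at (0, 6), ∇φ = (0, 60) → (0, 6) − 0.25·(0, 60) = (0, -9)
Step 3: at (0, -9), ∇φ = (0, -90) → (0, -9) − 0.25·(0, -90) = (0, 13.5)

(0, 13.5)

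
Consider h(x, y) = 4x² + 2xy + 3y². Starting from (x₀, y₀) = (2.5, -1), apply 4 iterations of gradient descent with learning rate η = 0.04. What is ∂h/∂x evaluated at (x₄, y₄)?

∇h = (8x + 2y, 2x + 6y)
Step 1: at (2.5, -1), ∇h = (18, -1) → (2.5, -1) − 0.04·(18, -1) = (1.78, -0.96)
Step 2: at (1.78, -0.96), ∇h = (12.32, -2.2) → (1.78, -0.96) − 0.04·(12.32, -2.2) = (1.2872, -0.872)
Step 3: at (1.2872, -0.872), ∇h = (8.5536, -2.6576) → (1.2872, -0.872) − 0.04·(8.5536, -2.6576) = (0.945056, -0.765696)
Step 4: at (0.945056, -0.765696), ∇h = (6.029056, -2.704064) → (0.945056, -0.765696) − 0.04·(6.029056, -2.704064) = (0.70389376, -0.65753344)
∂h/∂x at (0.70389376, -0.65753344) = 4.3160832

4.3160832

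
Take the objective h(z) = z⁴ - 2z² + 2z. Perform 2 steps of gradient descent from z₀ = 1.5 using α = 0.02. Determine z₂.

1.19495272

h′(z) = 4z³ - 4z + 2
Step 1: h′(1.5) = 9.5; z₁ = 1.5 − 0.02·9.5 = 1.31
Step 2: h′(1.31) = 5.752364; z₂ = 1.31 − 0.02·5.752364 = 1.19495272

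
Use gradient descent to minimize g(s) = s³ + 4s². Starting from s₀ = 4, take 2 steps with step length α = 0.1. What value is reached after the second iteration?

g′(s) = 3s² + 8s
s₁ = 4 − 0.1·80 = -4
s₂ = -4 − 0.1·16 = -5.6

-5.6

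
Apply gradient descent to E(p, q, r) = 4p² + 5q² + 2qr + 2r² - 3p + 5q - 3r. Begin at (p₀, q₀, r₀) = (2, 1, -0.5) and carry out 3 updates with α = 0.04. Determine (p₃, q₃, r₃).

(0.885952, -0.124608, -0.084448)

∇E = (8p - 3, 10q + 2r + 5, 2q + 4r - 3)
(p₁, q₁, r₁) = (2, 1, -0.5) − 0.04·(13, 14, -3) = (1.48, 0.44, -0.38)
(p₂, q₂, r₂) = (1.48, 0.44, -0.38) − 0.04·(8.84, 8.64, -3.64) = (1.1264, 0.0944, -0.2344)
(p₃, q₃, r₃) = (1.1264, 0.0944, -0.2344) − 0.04·(6.0112, 5.4752, -3.7488) = (0.885952, -0.124608, -0.084448)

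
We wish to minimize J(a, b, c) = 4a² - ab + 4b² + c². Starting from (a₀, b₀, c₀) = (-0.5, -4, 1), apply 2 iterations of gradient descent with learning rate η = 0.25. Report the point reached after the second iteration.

(1.46875, -4, 0.25)

∇J = (8a - b, -a + 8b, 2c)
(a₁, b₁, c₁) = (-0.5, -4, 1) − 0.25·(0, -31.5, 2) = (-0.5, 3.875, 0.5)
(a₂, b₂, c₂) = (-0.5, 3.875, 0.5) − 0.25·(-7.875, 31.5, 1) = (1.46875, -4, 0.25)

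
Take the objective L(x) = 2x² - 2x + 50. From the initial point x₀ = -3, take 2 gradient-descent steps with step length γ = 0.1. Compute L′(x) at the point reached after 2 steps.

-5.04

L′(x) = 4x - 2
x₁ = -3 − 0.1·(-14) = -1.6
x₂ = -1.6 − 0.1·(-8.4) = -0.76
L′(x) at (-0.76) = -5.04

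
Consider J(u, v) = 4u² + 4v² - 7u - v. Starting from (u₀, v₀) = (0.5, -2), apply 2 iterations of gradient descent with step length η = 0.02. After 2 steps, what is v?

∇J = (8u - 7, 8v - 1)
(u₁, v₁) = (0.5, -2) − 0.02·(-3, -17) = (0.56, -1.66)
(u₂, v₂) = (0.56, -1.66) − 0.02·(-2.52, -14.28) = (0.6104, -1.3744)
v = -1.3744

-1.3744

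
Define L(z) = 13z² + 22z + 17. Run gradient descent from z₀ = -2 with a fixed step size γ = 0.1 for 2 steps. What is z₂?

-3.8

L′(z) = 26z + 22
z₁ = -2 − 0.1·(-30) = 1
z₂ = 1 − 0.1·48 = -3.8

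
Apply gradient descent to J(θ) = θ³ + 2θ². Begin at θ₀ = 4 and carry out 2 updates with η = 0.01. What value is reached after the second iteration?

2.886912

J′(θ) = 3θ² + 4θ
θ₁ = 4 − 0.01·64 = 3.36
θ₂ = 3.36 − 0.01·47.3088 = 2.886912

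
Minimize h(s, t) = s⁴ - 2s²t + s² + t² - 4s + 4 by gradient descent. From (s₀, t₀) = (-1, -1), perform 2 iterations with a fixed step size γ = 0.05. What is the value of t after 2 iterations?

-0.711

∇h = (4s³ - 4st + 2s - 4, -2s² + 2t)
Step 1: at (-1, -1), ∇h = (-14, -4) → (-1, -1) − 0.05·(-14, -4) = (-0.3, -0.8)
Step 2: at (-0.3, -0.8), ∇h = (-5.668, -1.78) → (-0.3, -0.8) − 0.05·(-5.668, -1.78) = (-0.0166, -0.711)
t = -0.711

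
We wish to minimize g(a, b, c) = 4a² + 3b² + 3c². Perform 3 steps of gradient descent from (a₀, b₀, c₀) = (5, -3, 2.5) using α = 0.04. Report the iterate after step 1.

(3.4, -2.28, 1.9)

∇g = (8a, 6b, 6c)
Step 1: at (5, -3, 2.5), ∇g = (40, -18, 15) → (5, -3, 2.5) − 0.04·(40, -18, 15) = (3.4, -2.28, 1.9)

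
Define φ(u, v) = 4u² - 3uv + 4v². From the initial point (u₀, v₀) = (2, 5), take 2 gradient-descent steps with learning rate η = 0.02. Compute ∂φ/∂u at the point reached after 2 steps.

4.1364

∇φ = (8u - 3v, -3u + 8v)
Step 1: at (2, 5), ∇φ = (1, 34) → (2, 5) − 0.02·(1, 34) = (1.98, 4.32)
Step 2: at (1.98, 4.32), ∇φ = (2.88, 28.62) → (1.98, 4.32) − 0.02·(2.88, 28.62) = (1.9224, 3.7476)
∂φ/∂u at (1.9224, 3.7476) = 4.1364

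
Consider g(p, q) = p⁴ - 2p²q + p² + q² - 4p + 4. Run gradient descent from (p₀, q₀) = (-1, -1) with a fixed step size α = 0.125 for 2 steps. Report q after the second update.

-0.234375

∇g = (4p³ - 4pq + 2p - 4, -2p² + 2q)
(p₁, q₁) = (-1, -1) − 0.125·(-14, -4) = (0.75, -0.5)
(p₂, q₂) = (0.75, -0.5) − 0.125·(0.6875, -2.125) = (0.6640625, -0.234375)
q = -0.234375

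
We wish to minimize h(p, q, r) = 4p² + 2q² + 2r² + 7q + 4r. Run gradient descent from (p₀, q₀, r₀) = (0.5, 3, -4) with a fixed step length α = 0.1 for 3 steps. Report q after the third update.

∇h = (8p, 4q + 7, 4r + 4)
Step 1: at (0.5, 3, -4), ∇h = (4, 19, -12) → (0.5, 3, -4) − 0.1·(4, 19, -12) = (0.1, 1.1, -2.8)
Step 2: at (0.1, 1.1, -2.8), ∇h = (0.8, 11.4, -7.2) → (0.1, 1.1, -2.8) − 0.1·(0.8, 11.4, -7.2) = (0.02, -0.04, -2.08)
Step 3: at (0.02, -0.04, -2.08), ∇h = (0.16, 6.84, -4.32) → (0.02, -0.04, -2.08) − 0.1·(0.16, 6.84, -4.32) = (0.004, -0.724, -1.648)
q = -0.724

-0.724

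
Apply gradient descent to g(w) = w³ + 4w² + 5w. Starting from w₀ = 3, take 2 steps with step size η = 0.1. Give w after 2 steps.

g′(w) = 3w² + 8w + 5
w₁ = 3 − 0.1·56 = -2.6
w₂ = -2.6 − 0.1·4.48 = -3.048

-3.048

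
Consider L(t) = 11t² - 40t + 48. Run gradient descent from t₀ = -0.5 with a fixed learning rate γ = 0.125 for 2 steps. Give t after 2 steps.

-5.28125

L′(t) = 22t - 40
Step 1: L′(-0.5) = -51; t₁ = -0.5 − 0.125·(-51) = 5.875
Step 2: L′(5.875) = 89.25; t₂ = 5.875 − 0.125·89.25 = -5.28125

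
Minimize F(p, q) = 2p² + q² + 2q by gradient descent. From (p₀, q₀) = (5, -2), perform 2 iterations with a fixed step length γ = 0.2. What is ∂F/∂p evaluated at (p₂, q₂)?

0.8

∇F = (4p, 2q + 2)
(p₁, q₁) = (5, -2) − 0.2·(20, -2) = (1, -1.6)
(p₂, q₂) = (1, -1.6) − 0.2·(4, -1.2) = (0.2, -1.36)
∂F/∂p at (0.2, -1.36) = 0.8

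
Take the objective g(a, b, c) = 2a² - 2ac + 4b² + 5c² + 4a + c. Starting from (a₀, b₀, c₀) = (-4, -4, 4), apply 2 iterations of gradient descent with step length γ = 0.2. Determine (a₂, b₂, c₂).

∇g = (4a - 2c + 4, 8b, -2a + 10c + 1)
Step 1: at (-4, -4, 4), ∇g = (-20, -32, 49) → (-4, -4, 4) − 0.2·(-20, -32, 49) = (0, 2.4, -5.8)
Step 2: at (0, 2.4, -5.8), ∇g = (15.6, 19.2, -57) → (0, 2.4, -5.8) − 0.2·(15.6, 19.2, -57) = (-3.12, -1.44, 5.6)

(-3.12, -1.44, 5.6)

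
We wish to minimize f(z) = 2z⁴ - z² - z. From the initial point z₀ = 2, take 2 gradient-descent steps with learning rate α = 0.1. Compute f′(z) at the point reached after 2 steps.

630447.182691160064

f′(z) = 8z³ - 2z - 1
z₁ = 2 − 0.1·59 = -3.9
z₂ = -3.9 − 0.1·(-467.752) = 42.8752
f′(z) at (42.8752) = 630447.182691160064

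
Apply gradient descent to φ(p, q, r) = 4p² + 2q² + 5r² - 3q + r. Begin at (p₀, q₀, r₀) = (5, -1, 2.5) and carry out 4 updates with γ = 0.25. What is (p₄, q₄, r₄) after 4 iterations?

∇φ = (8p, 4q - 3, 10r + 1)
(p₁, q₁, r₁) = (5, -1, 2.5) − 0.25·(40, -7, 26) = (-5, 0.75, -4)
(p₂, q₂, r₂) = (-5, 0.75, -4) − 0.25·(-40, 0, -39) = (5, 0.75, 5.75)
(p₃, q₃, r₃) = (5, 0.75, 5.75) − 0.25·(40, 0, 58.5) = (-5, 0.75, -8.875)
(p₄, q₄, r₄) = (-5, 0.75, -8.875) − 0.25·(-40, 0, -87.75) = (5, 0.75, 13.0625)

(5, 0.75, 13.0625)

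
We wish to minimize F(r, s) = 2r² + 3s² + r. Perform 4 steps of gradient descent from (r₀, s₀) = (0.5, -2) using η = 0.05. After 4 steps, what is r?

0.0572

∇F = (4r + 1, 6s)
Step 1: at (0.5, -2), ∇F = (3, -12) → (0.5, -2) − 0.05·(3, -12) = (0.35, -1.4)
Step 2: at (0.35, -1.4), ∇F = (2.4, -8.4) → (0.35, -1.4) − 0.05·(2.4, -8.4) = (0.23, -0.98)
Step 3: at (0.23, -0.98), ∇F = (1.92, -5.88) → (0.23, -0.98) − 0.05·(1.92, -5.88) = (0.134, -0.686)
Step 4: at (0.134, -0.686), ∇F = (1.536, -4.116) → (0.134, -0.686) − 0.05·(1.536, -4.116) = (0.0572, -0.4802)
r = 0.0572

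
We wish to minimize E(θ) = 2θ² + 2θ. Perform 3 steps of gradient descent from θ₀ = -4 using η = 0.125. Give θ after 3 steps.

-0.9375

E′(θ) = 4θ + 2
Step 1: E′(-4) = -14; θ₁ = -4 − 0.125·(-14) = -2.25
Step 2: E′(-2.25) = -7; θ₂ = -2.25 − 0.125·(-7) = -1.375
Step 3: E′(-1.375) = -3.5; θ₃ = -1.375 − 0.125·(-3.5) = -0.9375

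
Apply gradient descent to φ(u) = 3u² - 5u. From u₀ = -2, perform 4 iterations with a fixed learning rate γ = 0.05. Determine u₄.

φ′(u) = 6u - 5
u₁ = -2 − 0.05·(-17) = -1.15
u₂ = -1.15 − 0.05·(-11.9) = -0.555
u₃ = -0.555 − 0.05·(-8.33) = -0.1385
u₄ = -0.1385 − 0.05·(-5.831) = 0.15305

0.15305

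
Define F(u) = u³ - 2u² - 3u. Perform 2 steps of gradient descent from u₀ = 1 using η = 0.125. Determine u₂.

1.78125

F′(u) = 3u² - 4u - 3
u₁ = 1 − 0.125·(-4) = 1.5
u₂ = 1.5 − 0.125·(-2.25) = 1.78125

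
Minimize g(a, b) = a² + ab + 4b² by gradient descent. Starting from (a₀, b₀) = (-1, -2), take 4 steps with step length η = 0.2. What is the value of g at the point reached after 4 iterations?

0.4864

∇g = (2a + b, a + 8b)
Step 1: at (-1, -2), ∇g = (-4, -17) → (-1, -2) − 0.2·(-4, -17) = (-0.2, 1.4)
Step 2: at (-0.2, 1.4), ∇g = (1, 11) → (-0.2, 1.4) − 0.2·(1, 11) = (-0.4, -0.8)
Step 3: at (-0.4, -0.8), ∇g = (-1.6, -6.8) → (-0.4, -0.8) − 0.2·(-1.6, -6.8) = (-0.08, 0.56)
Step 4: at (-0.08, 0.56), ∇g = (0.4, 4.4) → (-0.08, 0.56) − 0.2·(0.4, 4.4) = (-0.16, -0.32)
g(-0.16, -0.32) = 0.4864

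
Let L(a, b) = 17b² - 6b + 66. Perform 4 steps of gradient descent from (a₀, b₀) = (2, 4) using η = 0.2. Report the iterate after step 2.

(2, 128.8)

∇L = (0, 34b - 6)
(a₁, b₁) = (2, 4) − 0.2·(0, 130) = (2, -22)
(a₂, b₂) = (2, -22) − 0.2·(0, -754) = (2, 128.8)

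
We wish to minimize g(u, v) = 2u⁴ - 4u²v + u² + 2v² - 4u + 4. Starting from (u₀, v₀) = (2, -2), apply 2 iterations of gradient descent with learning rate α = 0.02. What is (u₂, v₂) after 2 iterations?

(0.13726208, -1.397888)

∇g = (8u³ - 8uv + 2u - 4, -4u² + 4v)
Step 1: at (2, -2), ∇g = (96, -24) → (2, -2) − 0.02·(96, -24) = (0.08, -1.52)
Step 2: at (0.08, -1.52), ∇g = (-2.863104, -6.1056) → (0.08, -1.52) − 0.02·(-2.863104, -6.1056) = (0.13726208, -1.397888)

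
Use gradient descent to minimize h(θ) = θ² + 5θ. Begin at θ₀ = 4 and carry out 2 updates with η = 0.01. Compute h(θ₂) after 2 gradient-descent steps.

32.72005476

h′(θ) = 2θ + 5
θ₁ = 4 − 0.01·13 = 3.87
θ₂ = 3.87 − 0.01·12.74 = 3.7426
h(3.7426) = 32.72005476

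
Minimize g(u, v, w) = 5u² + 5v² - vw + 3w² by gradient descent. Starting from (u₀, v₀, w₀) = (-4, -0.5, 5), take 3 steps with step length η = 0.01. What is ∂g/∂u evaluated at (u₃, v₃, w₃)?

∇g = (10u, 10v - w, -v + 6w)
Step 1: at (-4, -0.5, 5), ∇g = (-40, -10, 30.5) → (-4, -0.5, 5) − 0.01·(-40, -10, 30.5) = (-3.6, -0.4, 4.695)
Step 2: at (-3.6, -0.4, 4.695), ∇g = (-36, -8.695, 28.57) → (-3.6, -0.4, 4.695) − 0.01·(-36, -8.695, 28.57) = (-3.24, -0.31305, 4.4093)
Step 3: at (-3.24, -0.31305, 4.4093), ∇g = (-32.4, -7.5398, 26.76885) → (-3.24, -0.31305, 4.4093) − 0.01·(-32.4, -7.5398, 26.76885) = (-2.916, -0.237652, 4.1416115)
∂g/∂u at (-2.916, -0.237652, 4.1416115) = -29.16

-29.16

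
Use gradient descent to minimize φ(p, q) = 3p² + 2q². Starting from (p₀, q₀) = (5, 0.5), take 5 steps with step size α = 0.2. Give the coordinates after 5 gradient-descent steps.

(-0.0016, 0.00016)

∇φ = (6p, 4q)
Step 1: at (5, 0.5), ∇φ = (30, 2) → (5, 0.5) − 0.2·(30, 2) = (-1, 0.1)
Step 2: at (-1, 0.1), ∇φ = (-6, 0.4) → (-1, 0.1) − 0.2·(-6, 0.4) = (0.2, 0.02)
Step 3: at (0.2, 0.02), ∇φ = (1.2, 0.08) → (0.2, 0.02) − 0.2·(1.2, 0.08) = (-0.04, 0.004)
Step 4: at (-0.04, 0.004), ∇φ = (-0.24, 0.016) → (-0.04, 0.004) − 0.2·(-0.24, 0.016) = (0.008, 0.0008)
Step 5: at (0.008, 0.0008), ∇φ = (0.048, 0.0032) → (0.008, 0.0008) − 0.2·(0.048, 0.0032) = (-0.0016, 0.00016)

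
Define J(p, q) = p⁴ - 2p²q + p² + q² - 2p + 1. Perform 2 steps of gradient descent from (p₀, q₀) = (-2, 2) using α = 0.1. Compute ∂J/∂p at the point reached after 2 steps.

-4.473592102912

∇J = (4p³ - 4pq + 2p - 2, -2p² + 2q)
Step 1: at (-2, 2), ∇J = (-22, -4) → (-2, 2) − 0.1·(-22, -4) = (0.2, 2.4)
Step 2: at (0.2, 2.4), ∇J = (-3.488, 4.72) → (0.2, 2.4) − 0.1·(-3.488, 4.72) = (0.5488, 1.928)
∂J/∂p at (0.5488, 1.928) = -4.473592102912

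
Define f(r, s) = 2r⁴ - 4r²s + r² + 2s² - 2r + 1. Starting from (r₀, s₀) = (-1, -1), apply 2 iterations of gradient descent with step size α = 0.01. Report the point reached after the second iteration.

(-0.66416, -0.8576)

∇f = (8r³ - 8rs + 2r - 2, -4r² + 4s)
(r₁, s₁) = (-1, -1) − 0.01·(-20, -8) = (-0.8, -0.92)
(r₂, s₂) = (-0.8, -0.92) − 0.01·(-13.584, -6.24) = (-0.66416, -0.8576)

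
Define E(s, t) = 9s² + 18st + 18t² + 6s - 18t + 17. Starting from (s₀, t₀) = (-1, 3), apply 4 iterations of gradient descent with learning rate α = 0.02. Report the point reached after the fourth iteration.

(-1.81216768, 1.42328064)

∇E = (18s + 18t + 6, 18s + 36t - 18)
Step 1: at (-1, 3), ∇E = (42, 72) → (-1, 3) − 0.02·(42, 72) = (-1.84, 1.56)
Step 2: at (-1.84, 1.56), ∇E = (0.96, 5.04) → (-1.84, 1.56) − 0.02·(0.96, 5.04) = (-1.8592, 1.4592)
Step 3: at (-1.8592, 1.4592), ∇E = (-1.2, 1.0656) → (-1.8592, 1.4592) − 0.02·(-1.2, 1.0656) = (-1.8352, 1.437888)
Step 4: at (-1.8352, 1.437888), ∇E = (-1.151616, 0.730368) → (-1.8352, 1.437888) − 0.02·(-1.151616, 0.730368) = (-1.81216768, 1.42328064)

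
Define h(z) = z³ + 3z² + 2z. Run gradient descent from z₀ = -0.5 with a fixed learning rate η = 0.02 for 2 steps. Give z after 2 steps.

-0.4903015

h′(z) = 3z² + 6z + 2
z₁ = -0.5 − 0.02·(-0.25) = -0.495
z₂ = -0.495 − 0.02·(-0.234925) = -0.4903015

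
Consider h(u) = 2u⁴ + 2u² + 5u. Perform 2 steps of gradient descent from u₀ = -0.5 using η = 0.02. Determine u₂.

h′(u) = 8u³ + 4u + 5
u₁ = -0.5 − 0.02·2 = -0.54
u₂ = -0.54 − 0.02·1.580288 = -0.57160576

-0.57160576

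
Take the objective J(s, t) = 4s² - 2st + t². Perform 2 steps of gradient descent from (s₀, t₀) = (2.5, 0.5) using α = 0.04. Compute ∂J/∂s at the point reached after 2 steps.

8.3952

∇J = (8s - 2t, -2s + 2t)
Step 1: at (2.5, 0.5), ∇J = (19, -4) → (2.5, 0.5) − 0.04·(19, -4) = (1.74, 0.66)
Step 2: at (1.74, 0.66), ∇J = (12.6, -2.16) → (1.74, 0.66) − 0.04·(12.6, -2.16) = (1.236, 0.7464)
∂J/∂s at (1.236, 0.7464) = 8.3952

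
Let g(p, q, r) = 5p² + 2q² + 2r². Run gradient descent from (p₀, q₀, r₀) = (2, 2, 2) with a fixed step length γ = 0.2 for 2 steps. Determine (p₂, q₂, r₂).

∇g = (10p, 4q, 4r)
Step 1: at (2, 2, 2), ∇g = (20, 8, 8) → (2, 2, 2) − 0.2·(20, 8, 8) = (-2, 0.4, 0.4)
Step 2: at (-2, 0.4, 0.4), ∇g = (-20, 1.6, 1.6) → (-2, 0.4, 0.4) − 0.2·(-20, 1.6, 1.6) = (2, 0.08, 0.08)

(2, 0.08, 0.08)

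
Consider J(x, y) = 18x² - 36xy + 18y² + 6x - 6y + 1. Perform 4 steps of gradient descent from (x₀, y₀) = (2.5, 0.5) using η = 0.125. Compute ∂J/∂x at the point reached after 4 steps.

319488

∇J = (36x - 36y + 6, -36x + 36y - 6)
(x₁, y₁) = (2.5, 0.5) − 0.125·(78, -78) = (-7.25, 10.25)
(x₂, y₂) = (-7.25, 10.25) − 0.125·(-624, 624) = (70.75, -67.75)
(x₃, y₃) = (70.75, -67.75) − 0.125·(4992, -4992) = (-553.25, 556.25)
(x₄, y₄) = (-553.25, 556.25) − 0.125·(-39936, 39936) = (4438.75, -4435.75)
∂J/∂x at (4438.75, -4435.75) = 319488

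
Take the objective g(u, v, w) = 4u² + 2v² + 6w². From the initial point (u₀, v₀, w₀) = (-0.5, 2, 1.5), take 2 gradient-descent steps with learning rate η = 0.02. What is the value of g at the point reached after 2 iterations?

10.7329088

∇g = (8u, 4v, 12w)
(u₁, v₁, w₁) = (-0.5, 2, 1.5) − 0.02·(-4, 8, 18) = (-0.42, 1.84, 1.14)
(u₂, v₂, w₂) = (-0.42, 1.84, 1.14) − 0.02·(-3.36, 7.36, 13.68) = (-0.3528, 1.6928, 0.8664)
g(-0.3528, 1.6928, 0.8664) = 10.7329088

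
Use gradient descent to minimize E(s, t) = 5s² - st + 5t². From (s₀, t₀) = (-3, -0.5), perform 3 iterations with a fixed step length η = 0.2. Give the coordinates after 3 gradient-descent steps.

(3.056, -1.264)

∇E = (10s - t, -s + 10t)
(s₁, t₁) = (-3, -0.5) − 0.2·(-29.5, -2) = (2.9, -0.1)
(s₂, t₂) = (2.9, -0.1) − 0.2·(29.1, -3.9) = (-2.92, 0.68)
(s₃, t₃) = (-2.92, 0.68) − 0.2·(-29.88, 9.72) = (3.056, -1.264)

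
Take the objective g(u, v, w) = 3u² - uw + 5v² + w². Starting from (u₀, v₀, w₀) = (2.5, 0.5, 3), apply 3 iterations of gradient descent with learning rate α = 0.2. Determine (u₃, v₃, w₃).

∇g = (6u - w, 10v, -u + 2w)
(u₁, v₁, w₁) = (2.5, 0.5, 3) − 0.2·(12, 5, 3.5) = (0.1, -0.5, 2.3)
(u₂, v₂, w₂) = (0.1, -0.5, 2.3) − 0.2·(-1.7, -5, 4.5) = (0.44, 0.5, 1.4)
(u₃, v₃, w₃) = (0.44, 0.5, 1.4) − 0.2·(1.24, 5, 2.36) = (0.192, -0.5, 0.928)

(0.192, -0.5, 0.928)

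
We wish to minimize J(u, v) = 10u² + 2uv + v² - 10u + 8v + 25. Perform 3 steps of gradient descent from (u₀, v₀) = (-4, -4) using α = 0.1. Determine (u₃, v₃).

(6.064, -3.584)

∇J = (20u + 2v - 10, 2u + 2v + 8)
Step 1: at (-4, -4), ∇J = (-98, -8) → (-4, -4) − 0.1·(-98, -8) = (5.8, -3.2)
Step 2: at (5.8, -3.2), ∇J = (99.6, 13.2) → (5.8, -3.2) − 0.1·(99.6, 13.2) = (-4.16, -4.52)
Step 3: at (-4.16, -4.52), ∇J = (-102.24, -9.36) → (-4.16, -4.52) − 0.1·(-102.24, -9.36) = (6.064, -3.584)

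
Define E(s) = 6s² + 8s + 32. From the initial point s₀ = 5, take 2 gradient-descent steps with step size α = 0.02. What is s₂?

E′(s) = 12s + 8
Step 1: E′(5) = 68; s₁ = 5 − 0.02·68 = 3.64
Step 2: E′(3.64) = 51.68; s₂ = 3.64 − 0.02·51.68 = 2.6064

2.6064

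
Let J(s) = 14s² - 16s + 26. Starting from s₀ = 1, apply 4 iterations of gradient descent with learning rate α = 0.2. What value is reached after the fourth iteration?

192.4624

J′(s) = 28s - 16
Step 1: J′(1) = 12; s₁ = 1 − 0.2·12 = -1.4
Step 2: J′(-1.4) = -55.2; s₂ = -1.4 − 0.2·(-55.2) = 9.64
Step 3: J′(9.64) = 253.92; s₃ = 9.64 − 0.2·253.92 = -41.144
Step 4: J′(-41.144) = -1168.032; s₄ = -41.144 − 0.2·(-1168.032) = 192.4624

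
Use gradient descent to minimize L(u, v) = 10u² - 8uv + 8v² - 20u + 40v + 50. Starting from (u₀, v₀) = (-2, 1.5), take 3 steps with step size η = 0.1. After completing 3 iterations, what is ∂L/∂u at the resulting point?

∇L = (20u - 8v - 20, -8u + 16v + 40)
Step 1: at (-2, 1.5), ∇L = (-72, 80) → (-2, 1.5) − 0.1·(-72, 80) = (5.2, -6.5)
Step 2: at (5.2, -6.5), ∇L = (136, -105.6) → (5.2, -6.5) − 0.1·(136, -105.6) = (-8.4, 4.06)
Step 3: at (-8.4, 4.06), ∇L = (-220.48, 172.16) → (-8.4, 4.06) − 0.1·(-220.48, 172.16) = (13.648, -13.156)
∂L/∂u at (13.648, -13.156) = 358.208

358.208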